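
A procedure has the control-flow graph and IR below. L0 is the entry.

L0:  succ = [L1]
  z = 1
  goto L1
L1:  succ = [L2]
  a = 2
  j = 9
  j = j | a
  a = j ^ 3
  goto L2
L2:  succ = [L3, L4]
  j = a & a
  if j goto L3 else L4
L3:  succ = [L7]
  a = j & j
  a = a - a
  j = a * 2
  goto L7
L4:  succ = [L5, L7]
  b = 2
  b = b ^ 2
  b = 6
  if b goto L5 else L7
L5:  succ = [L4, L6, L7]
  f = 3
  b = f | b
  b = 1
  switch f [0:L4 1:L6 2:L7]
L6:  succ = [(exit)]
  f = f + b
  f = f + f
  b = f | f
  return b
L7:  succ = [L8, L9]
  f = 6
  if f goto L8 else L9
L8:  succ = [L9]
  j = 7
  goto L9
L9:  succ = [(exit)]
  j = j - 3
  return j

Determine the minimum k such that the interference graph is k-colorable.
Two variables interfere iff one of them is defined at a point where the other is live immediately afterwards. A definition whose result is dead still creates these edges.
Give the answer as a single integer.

Block summaries:
  L0: def={z} ue=∅
  L1: def={a,j} ue=∅
  L2: def={j} ue={a}
  L3: def={a,j} ue={j}
  L4: def={b} ue=∅
  L5: def={b,f} ue={b}
  L6: def={b,f} ue={b,f}
  L7: def={f} ue=∅
  L8: def={j} ue=∅
  L9: def={j} ue={j}

Liveness:
  L0: in=∅ out=∅
  L1: in=∅ out={a}
  L2: in={a} out={j}
  L3: in={j} out={j}
  L4: in={j} out={b,j}
  L5: in={b,j} out={b,f,j}
  L6: in={b,f} out=∅
  L7: in={j} out={j}
  L8: in=∅ out={j}
  L9: in={j} out=∅

Interference:
  a↔{j}
  b↔{f,j}
  f↔{b,j}
  j↔{a,b,f}
  z↔∅

Chromatic number:
  clique {b,f,j} ⇒ need ≥ 3
  3-colouring: R0={j,z}  R1={a,b}  R2={f}
  χ = 3

Answer: 3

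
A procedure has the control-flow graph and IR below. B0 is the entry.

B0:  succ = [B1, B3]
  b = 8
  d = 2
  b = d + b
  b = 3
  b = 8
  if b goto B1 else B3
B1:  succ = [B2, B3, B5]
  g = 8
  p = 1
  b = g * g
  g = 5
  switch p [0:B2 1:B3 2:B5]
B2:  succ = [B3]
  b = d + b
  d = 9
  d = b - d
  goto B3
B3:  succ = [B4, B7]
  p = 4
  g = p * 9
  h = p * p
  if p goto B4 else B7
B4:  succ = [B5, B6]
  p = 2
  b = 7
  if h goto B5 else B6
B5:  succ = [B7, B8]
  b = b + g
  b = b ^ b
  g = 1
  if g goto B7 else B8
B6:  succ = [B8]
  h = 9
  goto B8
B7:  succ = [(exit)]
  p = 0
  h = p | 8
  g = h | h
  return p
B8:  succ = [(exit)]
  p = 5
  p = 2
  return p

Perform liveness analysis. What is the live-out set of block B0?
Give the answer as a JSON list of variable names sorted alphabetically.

Answer: ["d"]

Analysis:
Per-block:
  B0: {b,d} / ∅
  B1: {b,g,p} / ∅
  B2: {b,d} / {b,d}
  B3: {g,h,p} / ∅
  B4: {b,p} / {h}
  B5: {b,g} / {b,g}
  B6: {h} / ∅
  B7: {g,h,p} / ∅
  B8: {p} / ∅

Backward fixpoint:
  live B0: ∅→{d}
  live B1: {d}→{b,d,g}
  live B2: {b,d}→∅
  live B3: ∅→{g,h}
  live B4: {g,h}→{b,g}
  live B5: {b,g}→∅
  live B6: ∅→∅
  live B7: ∅→∅
  live B8: ∅→∅

live-out(B0) = ["d"]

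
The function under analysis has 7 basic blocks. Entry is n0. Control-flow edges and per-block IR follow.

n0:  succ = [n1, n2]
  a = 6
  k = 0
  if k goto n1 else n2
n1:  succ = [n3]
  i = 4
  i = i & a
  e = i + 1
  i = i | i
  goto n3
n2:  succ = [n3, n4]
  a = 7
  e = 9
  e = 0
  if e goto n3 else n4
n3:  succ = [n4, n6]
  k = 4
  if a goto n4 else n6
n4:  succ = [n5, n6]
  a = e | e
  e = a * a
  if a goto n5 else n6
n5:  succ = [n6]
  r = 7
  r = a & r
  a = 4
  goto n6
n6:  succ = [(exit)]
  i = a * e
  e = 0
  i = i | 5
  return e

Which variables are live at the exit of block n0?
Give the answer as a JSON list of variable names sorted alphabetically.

Block summaries:
  n0 def {a,k} use ∅
  n1 def {e,i} use {a}
  n2 def {a,e} use ∅
  n3 def {k} use {a}
  n4 def {a,e} use {e}
  n5 def {a,r} use {a}
  n6 def {e,i} use {a,e}

Backward fixpoint:
  live n0: ∅→{a}
  live n1: {a}→{a,e}
  live n2: ∅→{a,e}
  live n3: {a,e}→{a,e}
  live n4: {e}→{a,e}
  live n5: {a,e}→{a,e}
  live n6: {a,e}→∅

live-out(n0) = ["a"]

Answer: ["a"]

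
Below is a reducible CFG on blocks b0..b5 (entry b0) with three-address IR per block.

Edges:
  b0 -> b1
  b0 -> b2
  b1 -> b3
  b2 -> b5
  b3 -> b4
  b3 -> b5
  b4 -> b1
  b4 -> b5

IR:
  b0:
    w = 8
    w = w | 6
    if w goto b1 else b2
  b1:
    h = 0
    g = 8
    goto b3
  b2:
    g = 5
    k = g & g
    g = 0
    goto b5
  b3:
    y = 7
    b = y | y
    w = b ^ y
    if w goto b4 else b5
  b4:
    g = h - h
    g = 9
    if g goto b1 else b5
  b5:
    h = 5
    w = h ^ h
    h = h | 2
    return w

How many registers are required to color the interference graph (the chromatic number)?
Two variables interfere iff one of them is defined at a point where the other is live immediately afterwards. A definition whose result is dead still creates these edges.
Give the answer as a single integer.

Block summaries:
  b0: {w} / ∅
  b1: {g,h} / ∅
  b2: {g,k} / ∅
  b3: {b,w,y} / ∅
  b4: {g} / {h}
  b5: {h,w} / ∅

Live sets:
  b0: in=∅ out=∅
  b1: in=∅ out={h}
  b2: in=∅ out=∅
  b3: in={h} out={h}
  b4: in={h} out=∅
  b5: in=∅ out=∅

Interference:
  b — {h,y}
  g — {h}
  h — {b,g,w,y}
  k — ∅
  w — {h}
  y — {b,h}

Registers:
  clique {b,h,y} ⇒ need ≥ 3
  3-colouring: R0={h,k}  R1={b,g,w}  R2={y}
  χ = 3

Answer: 3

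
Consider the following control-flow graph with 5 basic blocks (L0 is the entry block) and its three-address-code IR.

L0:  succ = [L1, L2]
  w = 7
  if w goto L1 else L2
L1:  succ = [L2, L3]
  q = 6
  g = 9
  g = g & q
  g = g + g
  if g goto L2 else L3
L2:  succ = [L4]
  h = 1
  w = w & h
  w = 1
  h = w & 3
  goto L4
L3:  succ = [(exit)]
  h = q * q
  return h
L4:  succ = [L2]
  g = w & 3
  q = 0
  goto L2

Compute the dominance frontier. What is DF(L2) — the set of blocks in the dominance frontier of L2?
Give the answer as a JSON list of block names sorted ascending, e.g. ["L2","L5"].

Answer: ["L2"]

Derivation:
idom tree: L1←L0 L2←L0 L3←L1 L4←L2
Join-block Dom:
  L2: preds {L0,L1,L4}: {L0} ∩ {L0,L1} ∩ {L0,L2,L4} = {L0}; idom=L0

Frontier:
  L2←L0: walk · to L0
  L2←L1: walk L1 to L0
  L2←L4: walk L4→L2 to L0
  DF(L0)=∅
  DF(L1)={L2}
  DF(L2)={L2}
  DF(L3)=∅
  DF(L4)={L2}

DF(L2) = ["L2"]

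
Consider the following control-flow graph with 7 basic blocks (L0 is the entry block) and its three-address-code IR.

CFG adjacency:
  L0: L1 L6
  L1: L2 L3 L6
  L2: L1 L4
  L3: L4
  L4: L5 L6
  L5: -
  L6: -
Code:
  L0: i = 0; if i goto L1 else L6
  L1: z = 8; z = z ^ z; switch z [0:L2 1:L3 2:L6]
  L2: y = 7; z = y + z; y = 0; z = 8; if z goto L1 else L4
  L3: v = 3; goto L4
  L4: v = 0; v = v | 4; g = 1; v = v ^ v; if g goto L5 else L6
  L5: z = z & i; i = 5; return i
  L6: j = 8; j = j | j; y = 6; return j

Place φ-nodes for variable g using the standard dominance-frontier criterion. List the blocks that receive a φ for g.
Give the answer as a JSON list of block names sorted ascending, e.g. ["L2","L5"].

idom tree: L1←L0 L2←L1 L3←L1 L4←L1 L5←L4 L6←L0
Dom∩ at merges:
  L1: preds {L0,L2}: {L0} ∩ {L0,L1,L2} = {L0}; idom=L0
  L4: preds {L2,L3}: {L0,L1,L2} ∩ {L0,L1,L3} = {L0,L1}; idom=L1
  L6: preds {L0,L1,L4}: {L0} ∩ {L0,L1} ∩ {L0,L1,L4} = {L0}; idom=L0

Frontier:
  L1←L0: walk · to L0
  L1←L2: walk L2→L1 to L0
  L4←L2: walk L2 to L1
  L4←L3: walk L3 to L1
  L6←L0: walk · to L0
  L6←L1: walk L1 to L0
  L6←L4: walk L4→L1 to L0
  L0 → ∅
  L1 → {L1,L6}
  L2 → {L1,L4}
  L3 → {L4}
  L4 → {L6}
  L5 → ∅
  L6 → ∅

φ for g: defs {L4}
  DF⁺ = {L6}

Answer: ["L6"]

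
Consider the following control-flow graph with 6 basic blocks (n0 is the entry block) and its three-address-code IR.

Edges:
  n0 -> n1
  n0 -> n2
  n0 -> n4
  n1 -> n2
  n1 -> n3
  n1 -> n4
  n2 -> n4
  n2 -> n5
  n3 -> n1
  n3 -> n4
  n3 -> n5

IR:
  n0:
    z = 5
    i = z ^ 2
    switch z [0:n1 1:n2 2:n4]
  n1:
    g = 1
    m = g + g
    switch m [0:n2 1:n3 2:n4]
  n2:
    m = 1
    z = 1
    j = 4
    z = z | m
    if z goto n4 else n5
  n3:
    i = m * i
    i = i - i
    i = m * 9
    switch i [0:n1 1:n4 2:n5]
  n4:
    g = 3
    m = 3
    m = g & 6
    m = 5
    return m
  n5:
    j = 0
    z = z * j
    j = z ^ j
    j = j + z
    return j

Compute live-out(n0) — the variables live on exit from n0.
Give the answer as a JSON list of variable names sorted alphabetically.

Block summaries:
  n0: {i,z} / ∅
  n1: {g,m} / ∅
  n2: {j,m,z} / ∅
  n3: {i} / {i,m}
  n4: {g,m} / ∅
  n5: {j,z} / {z}

Liveness:
  n0 li=∅ lo={i,z}
  n1 li={i,z} lo={i,m,z}
  n2 li=∅ lo={z}
  n3 li={i,m,z} lo={i,z}
  n4 li=∅ lo=∅
  n5 li={z} lo=∅

live-out(n0) = ["i", "z"]

Answer: ["i", "z"]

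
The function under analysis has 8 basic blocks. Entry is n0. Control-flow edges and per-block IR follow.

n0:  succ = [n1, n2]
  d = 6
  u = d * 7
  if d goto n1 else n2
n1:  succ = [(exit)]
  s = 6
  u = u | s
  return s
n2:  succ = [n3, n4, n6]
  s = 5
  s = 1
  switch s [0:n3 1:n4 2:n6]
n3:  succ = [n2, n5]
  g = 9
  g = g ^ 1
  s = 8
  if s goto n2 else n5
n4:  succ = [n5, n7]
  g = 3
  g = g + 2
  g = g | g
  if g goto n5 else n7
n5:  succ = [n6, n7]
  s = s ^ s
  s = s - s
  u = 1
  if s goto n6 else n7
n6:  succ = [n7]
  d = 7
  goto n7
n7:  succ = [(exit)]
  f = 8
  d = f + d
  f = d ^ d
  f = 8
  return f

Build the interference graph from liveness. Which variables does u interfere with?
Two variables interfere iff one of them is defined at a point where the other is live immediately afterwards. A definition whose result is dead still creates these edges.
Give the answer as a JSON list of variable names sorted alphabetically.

Answer: ["d", "s"]

Working:
Block summaries:
  n0 def {d,u} use ∅
  n1 def {s,u} use {u}
  n2 def {s} use ∅
  n3 def {g,s} use ∅
  n4 def {g} use ∅
  n5 def {s,u} use {s}
  n6 def {d} use ∅
  n7 def {d,f} use {d}

Liveness:
  n0: in=∅ out={d,u}
  n1: in={u} out=∅
  n2: in={d} out={d,s}
  n3: in={d} out={d,s}
  n4: in={d,s} out={d,s}
  n5: in={d,s} out={d}
  n6: in=∅ out={d}
  n7: in={d} out=∅

Interfere edges:
  d: {f,g,s,u}
  f: {d}
  g: {d,s}
  s: {d,g,u}
  u: {d,s}

N(u) = ["d", "s"]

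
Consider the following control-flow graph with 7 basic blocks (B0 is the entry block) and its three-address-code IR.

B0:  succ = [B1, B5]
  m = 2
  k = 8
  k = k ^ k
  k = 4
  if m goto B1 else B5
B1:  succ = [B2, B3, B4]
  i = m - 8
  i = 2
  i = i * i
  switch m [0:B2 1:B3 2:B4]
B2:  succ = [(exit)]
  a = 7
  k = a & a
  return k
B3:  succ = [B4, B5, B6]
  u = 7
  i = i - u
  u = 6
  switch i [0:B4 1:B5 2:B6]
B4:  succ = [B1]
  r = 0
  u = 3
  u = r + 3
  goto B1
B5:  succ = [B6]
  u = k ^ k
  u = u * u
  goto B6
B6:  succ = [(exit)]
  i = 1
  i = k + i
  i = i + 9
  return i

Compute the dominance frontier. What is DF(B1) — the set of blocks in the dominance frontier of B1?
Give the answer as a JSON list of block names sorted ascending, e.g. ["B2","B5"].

Answer: ["B1", "B5", "B6"]

Derivation:
idom tree: B1←B0 B2←B1 B3←B1 B4←B1 B5←B0 B6←B0
Dom∩ at merges:
  B1: preds {B0,B4}: {B0} ∩ {B0,B1,B4} = {B0}; idom=B0
  B4: preds {B1,B3}: {B0,B1} ∩ {B0,B1,B3} = {B0,B1}; idom=B1
  B5: preds {B0,B3}: {B0} ∩ {B0,B1,B3} = {B0}; idom=B0
  B6: preds {B3,B5}: {B0,B1,B3} ∩ {B0,B5} = {B0}; idom=B0

DF walk-up:
  B1←B0: walk · to B0
  B1←B4: walk B4→B1 to B0
  B4←B1: walk · to B1
  B4←B3: walk B3 to B1
  B5←B0: walk · to B0
  B5←B3: walk B3→B1 to B0
  B6←B3: walk B3→B1 to B0
  B6←B5: walk B5 to B0
  B0 → ∅
  B1 → {B1,B5,B6}
  B2 → ∅
  B3 → {B4,B5,B6}
  B4 → {B1}
  B5 → {B6}
  B6 → ∅

DF(B1) = ["B1", "B5", "B6"]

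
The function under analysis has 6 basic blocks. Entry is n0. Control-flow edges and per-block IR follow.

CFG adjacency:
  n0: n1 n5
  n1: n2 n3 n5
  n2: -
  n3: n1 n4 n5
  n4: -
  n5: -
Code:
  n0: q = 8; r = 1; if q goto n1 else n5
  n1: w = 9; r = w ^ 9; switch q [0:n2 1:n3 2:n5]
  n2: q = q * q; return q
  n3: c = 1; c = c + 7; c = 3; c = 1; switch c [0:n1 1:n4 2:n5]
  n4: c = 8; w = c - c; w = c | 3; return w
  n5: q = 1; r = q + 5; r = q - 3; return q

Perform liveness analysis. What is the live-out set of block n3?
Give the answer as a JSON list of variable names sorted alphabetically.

Answer: ["q"]

Derivation:
Block summaries:
  n0 def {q,r} use ∅
  n1 def {r,w} use {q}
  n2 def {q} use {q}
  n3 def {c} use ∅
  n4 def {c,w} use ∅
  n5 def {q,r} use ∅

Liveness:
  n0 li=∅ lo={q}
  n1 li={q} lo={q}
  n2 li={q} lo=∅
  n3 li={q} lo={q}
  n4 li=∅ lo=∅
  n5 li=∅ lo=∅

live-out(n3) = ["q"]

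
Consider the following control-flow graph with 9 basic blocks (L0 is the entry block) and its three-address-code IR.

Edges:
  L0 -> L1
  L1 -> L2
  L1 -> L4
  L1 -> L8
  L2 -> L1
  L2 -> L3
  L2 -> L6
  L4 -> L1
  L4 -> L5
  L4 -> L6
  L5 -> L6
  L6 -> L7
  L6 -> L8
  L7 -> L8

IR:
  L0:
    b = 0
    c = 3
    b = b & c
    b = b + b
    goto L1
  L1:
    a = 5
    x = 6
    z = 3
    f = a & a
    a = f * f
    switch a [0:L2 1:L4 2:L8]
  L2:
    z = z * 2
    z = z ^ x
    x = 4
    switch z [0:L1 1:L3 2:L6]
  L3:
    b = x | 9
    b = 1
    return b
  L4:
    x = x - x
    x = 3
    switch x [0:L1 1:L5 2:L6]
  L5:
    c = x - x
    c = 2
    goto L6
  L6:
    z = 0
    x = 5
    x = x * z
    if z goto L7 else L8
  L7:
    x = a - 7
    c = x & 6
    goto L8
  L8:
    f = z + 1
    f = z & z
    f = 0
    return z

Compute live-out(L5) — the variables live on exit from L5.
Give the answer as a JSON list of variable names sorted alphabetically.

Answer: ["a"]

Working:
Block summaries:
  L0: {b,c} / ∅
  L1: {a,f,x,z} / ∅
  L2: {x,z} / {x,z}
  L3: {b} / {x}
  L4: {x} / {x}
  L5: {c} / {x}
  L6: {x,z} / ∅
  L7: {c,x} / {a}
  L8: {f} / {z}

Liveness:
  live L0: ∅→∅
  live L1: ∅→{a,x,z}
  live L2: {a,x,z}→{a,x}
  live L3: {x}→∅
  live L4: {a,x}→{a,x}
  live L5: {a,x}→{a}
  live L6: {a}→{a,z}
  live L7: {a,z}→{z}
  live L8: {z}→∅

live-out(L5) = ["a"]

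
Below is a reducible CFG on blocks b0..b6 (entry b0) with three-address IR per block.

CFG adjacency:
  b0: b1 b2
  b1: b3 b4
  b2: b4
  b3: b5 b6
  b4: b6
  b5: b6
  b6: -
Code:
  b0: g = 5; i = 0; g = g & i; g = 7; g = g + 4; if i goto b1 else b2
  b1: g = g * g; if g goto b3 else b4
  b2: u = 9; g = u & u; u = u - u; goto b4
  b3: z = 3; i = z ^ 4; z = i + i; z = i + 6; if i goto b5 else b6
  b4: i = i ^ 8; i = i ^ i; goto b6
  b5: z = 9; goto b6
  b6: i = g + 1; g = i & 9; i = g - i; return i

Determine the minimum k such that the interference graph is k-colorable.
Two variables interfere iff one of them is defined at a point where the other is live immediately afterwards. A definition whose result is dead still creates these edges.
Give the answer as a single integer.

Block summaries:
  b0 def {g,i} use ∅
  b1 def {g} use {g}
  b2 def {g,u} use ∅
  b3 def {i,z} use ∅
  b4 def {i} use {i}
  b5 def {z} use ∅
  b6 def {g,i} use {g}

Liveness:
  b0: in=∅ out={g,i}
  b1: in={g,i} out={g,i}
  b2: in={i} out={g,i}
  b3: in={g} out={g}
  b4: in={g,i} out={g}
  b5: in={g} out={g}
  b6: in={g} out=∅

Conflict graph:
  g: {i,u,z}
  i: {g,u,z}
  u: {g,i}
  z: {g,i}

Colouring:
  lower bound: {g,i,u} mutually conflict ⇒ χ ≥ 3
  assign g→c0 i→c1 u→c2 z→c2 — no edge inside a register ⇒ χ ≤ 3
  χ = 3

Answer: 3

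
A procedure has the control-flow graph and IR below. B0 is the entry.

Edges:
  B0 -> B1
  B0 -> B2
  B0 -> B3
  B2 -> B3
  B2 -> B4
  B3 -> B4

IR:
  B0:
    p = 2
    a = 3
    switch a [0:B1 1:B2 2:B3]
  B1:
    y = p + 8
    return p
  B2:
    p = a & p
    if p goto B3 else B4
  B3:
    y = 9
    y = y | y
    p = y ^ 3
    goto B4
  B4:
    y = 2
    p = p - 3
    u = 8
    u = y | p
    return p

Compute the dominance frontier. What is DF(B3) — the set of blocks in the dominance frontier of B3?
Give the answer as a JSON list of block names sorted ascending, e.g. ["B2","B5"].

Answer: ["B4"]

Derivation:
idom tree: B1←B0 B2←B0 B3←B0 B4←B0
Join-block Dom:
  B3: preds {B0,B2}: {B0} ∩ {B0,B2} = {B0}; idom=B0
  B4: preds {B2,B3}: {B0,B2} ∩ {B0,B3} = {B0}; idom=B0

DF walk-up:
  B3←B0: walk · to B0
  B3←B2: walk B2 to B0
  B4←B2: walk B2 to B0
  B4←B3: walk B3 to B0
  DF(B0)=∅
  DF(B1)=∅
  DF(B2)={B3,B4}
  DF(B3)={B4}
  DF(B4)=∅

DF(B3) = ["B4"]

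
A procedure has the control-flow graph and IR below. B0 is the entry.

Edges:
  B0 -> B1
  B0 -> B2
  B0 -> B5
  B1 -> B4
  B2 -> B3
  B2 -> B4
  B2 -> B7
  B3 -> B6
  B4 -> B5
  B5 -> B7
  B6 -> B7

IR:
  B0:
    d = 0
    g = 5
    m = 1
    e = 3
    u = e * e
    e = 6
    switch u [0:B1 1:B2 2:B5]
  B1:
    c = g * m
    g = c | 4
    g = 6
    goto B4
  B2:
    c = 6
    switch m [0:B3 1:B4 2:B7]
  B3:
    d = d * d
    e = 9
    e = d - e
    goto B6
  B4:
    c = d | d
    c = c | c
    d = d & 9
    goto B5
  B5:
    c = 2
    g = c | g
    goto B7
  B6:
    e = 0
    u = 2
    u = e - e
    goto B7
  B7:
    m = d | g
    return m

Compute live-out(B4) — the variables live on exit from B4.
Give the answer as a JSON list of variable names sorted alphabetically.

Answer: ["d", "g"]

Analysis:
Block summaries:
  B0 def {d,e,g,m,u} use ∅
  B1 def {c,g} use {g,m}
  B2 def {c} use {m}
  B3 def {d,e} use {d}
  B4 def {c,d} use {d}
  B5 def {c,g} use {g}
  B6 def {e,u} use ∅
  B7 def {m} use {d,g}

Liveness:
  B0 li=∅ lo={d,g,m}
  B1 li={d,g,m} lo={d,g}
  B2 li={d,g,m} lo={d,g}
  B3 li={d,g} lo={d,g}
  B4 li={d,g} lo={d,g}
  B5 li={d,g} lo={d,g}
  B6 li={d,g} lo={d,g}
  B7 li={d,g} lo=∅

live-out(B4) = ["d", "g"]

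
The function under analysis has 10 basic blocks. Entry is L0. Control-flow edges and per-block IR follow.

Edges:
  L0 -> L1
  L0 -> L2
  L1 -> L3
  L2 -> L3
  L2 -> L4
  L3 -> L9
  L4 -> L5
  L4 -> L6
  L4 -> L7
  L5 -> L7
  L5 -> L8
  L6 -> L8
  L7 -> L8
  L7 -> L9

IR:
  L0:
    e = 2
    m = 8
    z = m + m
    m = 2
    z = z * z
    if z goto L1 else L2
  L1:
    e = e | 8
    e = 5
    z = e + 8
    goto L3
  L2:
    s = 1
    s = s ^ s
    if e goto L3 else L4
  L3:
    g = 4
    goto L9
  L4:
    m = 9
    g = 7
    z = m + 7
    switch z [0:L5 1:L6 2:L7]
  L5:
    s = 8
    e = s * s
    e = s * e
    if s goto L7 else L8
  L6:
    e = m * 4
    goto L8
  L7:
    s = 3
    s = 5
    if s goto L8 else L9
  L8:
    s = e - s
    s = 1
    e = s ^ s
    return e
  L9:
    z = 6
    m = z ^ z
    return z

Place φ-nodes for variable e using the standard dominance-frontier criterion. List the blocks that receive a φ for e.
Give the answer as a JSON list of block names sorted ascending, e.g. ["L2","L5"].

idom tree: L1←L0 L2←L0 L3←L0 L4←L2 L5←L4 L6←L4 L7←L4 L8←L4 L9←L0
Join-block Dom:
  L3: preds {L1,L2}: {L0,L1} ∩ {L0,L2} = {L0}; idom=L0
  L7: preds {L4,L5}: {L0,L2,L4} ∩ {L0,L2,L4,L5} = {L0,L2,L4}; idom=L4
  L8: preds {L5,L6,L7}: {L0,L2,L4,L5} ∩ {L0,L2,L4,L6} ∩ {L0,L2,L4,L7} = {L0,L2,L4}; idom=L4
  L9: preds {L3,L7}: {L0,L3} ∩ {L0,L2,L4,L7} = {L0}; idom=L0

Frontier:
  join L3 pred L1: L1 stop@L0
  join L3 pred L2: L2 stop@L0
  join L7 pred L4: · stop@L4
  join L7 pred L5: L5 stop@L4
  join L8 pred L5: L5 stop@L4
  join L8 pred L6: L6 stop@L4
  join L8 pred L7: L7 stop@L4
  join L9 pred L3: L3 stop@L0
  join L9 pred L7: L7→L4→L2 stop@L0
  L0 → ∅
  L1 → {L3}
  L2 → {L3,L9}
  L3 → {L9}
  L4 → {L9}
  L5 → {L7,L8}
  L6 → {L8}
  L7 → {L8,L9}
  L8 → ∅
  L9 → ∅

φ for e: defs {L0,L1,L5,L6,L8}
  DF⁺ = {L3,L7,L8,L9}

Answer: ["L3", "L7", "L8", "L9"]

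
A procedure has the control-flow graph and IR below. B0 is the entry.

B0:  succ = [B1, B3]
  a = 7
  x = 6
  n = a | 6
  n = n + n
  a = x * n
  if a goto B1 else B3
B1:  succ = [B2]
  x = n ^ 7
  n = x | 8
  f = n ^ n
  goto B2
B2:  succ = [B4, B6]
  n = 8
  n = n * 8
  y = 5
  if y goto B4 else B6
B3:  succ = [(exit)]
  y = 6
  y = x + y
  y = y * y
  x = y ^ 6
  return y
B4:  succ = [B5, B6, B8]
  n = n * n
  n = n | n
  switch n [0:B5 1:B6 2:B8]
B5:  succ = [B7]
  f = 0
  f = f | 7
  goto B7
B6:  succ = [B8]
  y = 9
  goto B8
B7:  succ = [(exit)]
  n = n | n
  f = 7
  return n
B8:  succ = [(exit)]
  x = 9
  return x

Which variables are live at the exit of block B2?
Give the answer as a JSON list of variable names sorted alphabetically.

def/use:
  B0 def {a,n,x} use ∅
  B1 def {f,n,x} use {n}
  B2 def {n,y} use ∅
  B3 def {x,y} use {x}
  B4 def {n} use {n}
  B5 def {f} use ∅
  B6 def {y} use ∅
  B7 def {f,n} use {n}
  B8 def {x} use ∅

Backward fixpoint:
  B0: in=∅ out={n,x}
  B1: in={n} out=∅
  B2: in=∅ out={n}
  B3: in={x} out=∅
  B4: in={n} out={n}
  B5: in={n} out={n}
  B6: in=∅ out=∅
  B7: in={n} out=∅
  B8: in=∅ out=∅

live-out(B2) = ["n"]

Answer: ["n"]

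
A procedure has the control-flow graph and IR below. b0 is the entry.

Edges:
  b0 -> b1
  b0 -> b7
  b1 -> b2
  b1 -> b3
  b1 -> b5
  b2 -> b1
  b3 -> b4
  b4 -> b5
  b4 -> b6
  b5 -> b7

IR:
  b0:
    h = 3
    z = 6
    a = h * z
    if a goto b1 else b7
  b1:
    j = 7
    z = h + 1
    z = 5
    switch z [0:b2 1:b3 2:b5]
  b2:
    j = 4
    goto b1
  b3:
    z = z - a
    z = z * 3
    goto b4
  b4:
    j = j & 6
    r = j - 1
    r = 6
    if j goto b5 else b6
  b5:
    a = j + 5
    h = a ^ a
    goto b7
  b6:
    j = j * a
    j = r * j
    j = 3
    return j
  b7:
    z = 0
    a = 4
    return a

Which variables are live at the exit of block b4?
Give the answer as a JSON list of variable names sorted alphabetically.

def/use:
  b0: {a,h,z} / ∅
  b1: {j,z} / {h}
  b2: {j} / ∅
  b3: {z} / {a,z}
  b4: {j,r} / {j}
  b5: {a,h} / {j}
  b6: {j} / {a,j,r}
  b7: {a,z} / ∅

Backward fixpoint:
  b0: in=∅ out={a,h}
  b1: in={a,h} out={a,h,j,z}
  b2: in={a,h} out={a,h}
  b3: in={a,j,z} out={a,j}
  b4: in={a,j} out={a,j,r}
  b5: in={j} out=∅
  b6: in={a,j,r} out=∅
  b7: in=∅ out=∅

live-out(b4) = ["a", "j", "r"]

Answer: ["a", "j", "r"]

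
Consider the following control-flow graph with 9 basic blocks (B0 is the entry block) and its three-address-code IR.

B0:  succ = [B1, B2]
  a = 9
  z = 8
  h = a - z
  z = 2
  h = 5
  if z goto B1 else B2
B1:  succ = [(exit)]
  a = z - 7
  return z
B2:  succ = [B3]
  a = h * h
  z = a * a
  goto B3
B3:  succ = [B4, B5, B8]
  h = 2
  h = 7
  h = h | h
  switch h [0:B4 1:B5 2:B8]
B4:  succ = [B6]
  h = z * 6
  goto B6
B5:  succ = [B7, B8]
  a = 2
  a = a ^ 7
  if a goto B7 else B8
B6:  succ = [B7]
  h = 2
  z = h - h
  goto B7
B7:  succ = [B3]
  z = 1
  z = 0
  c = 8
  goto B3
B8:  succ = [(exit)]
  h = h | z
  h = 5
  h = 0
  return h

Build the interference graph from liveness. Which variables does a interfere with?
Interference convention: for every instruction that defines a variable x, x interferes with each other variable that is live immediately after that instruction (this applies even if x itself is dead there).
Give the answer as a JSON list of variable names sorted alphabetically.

Per-block:
  B0: {a,h,z} / ∅
  B1: {a} / {z}
  B2: {a,z} / {h}
  B3: {h} / ∅
  B4: {h} / {z}
  B5: {a} / ∅
  B6: {h,z} / ∅
  B7: {c,z} / ∅
  B8: {h} / {h,z}

Backward fixpoint:
  B0 li=∅ lo={h,z}
  B1 li={z} lo=∅
  B2 li={h} lo={z}
  B3 li={z} lo={h,z}
  B4 li={z} lo=∅
  B5 li={h,z} lo={h,z}
  B6 li=∅ lo=∅
  B7 li=∅ lo={z}
  B8 li={h,z} lo=∅

Interfere edges:
  a: {h,z}
  c: {z}
  h: {a,z}
  z: {a,c,h}

N(a) = ["h", "z"]

Answer: ["h", "z"]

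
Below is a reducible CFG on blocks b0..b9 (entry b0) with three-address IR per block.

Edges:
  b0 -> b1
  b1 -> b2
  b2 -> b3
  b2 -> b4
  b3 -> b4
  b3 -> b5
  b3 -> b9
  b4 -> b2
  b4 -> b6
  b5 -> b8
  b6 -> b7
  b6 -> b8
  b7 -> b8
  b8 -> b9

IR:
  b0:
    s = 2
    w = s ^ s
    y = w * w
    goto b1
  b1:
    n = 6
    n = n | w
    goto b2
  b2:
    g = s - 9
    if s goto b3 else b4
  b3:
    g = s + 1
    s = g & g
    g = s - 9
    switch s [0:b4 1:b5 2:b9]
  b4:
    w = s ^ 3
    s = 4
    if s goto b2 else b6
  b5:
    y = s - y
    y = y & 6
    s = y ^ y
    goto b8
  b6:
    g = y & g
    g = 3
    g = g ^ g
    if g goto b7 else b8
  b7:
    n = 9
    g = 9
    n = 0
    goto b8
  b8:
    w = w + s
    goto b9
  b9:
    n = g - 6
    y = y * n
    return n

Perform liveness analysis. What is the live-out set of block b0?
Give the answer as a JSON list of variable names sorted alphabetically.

Answer: ["s", "w", "y"]

Working:
Block summaries:
  b0 def {s,w,y} use ∅
  b1 def {n} use {w}
  b2 def {g} use {s}
  b3 def {g,s} use {s}
  b4 def {s,w} use {s}
  b5 def {s,y} use {s,y}
  b6 def {g} use {g,y}
  b7 def {g,n} use ∅
  b8 def {w} use {s,w}
  b9 def {n,y} use {g,y}

Live sets:
  b0 li=∅ lo={s,w,y}
  b1 li={s,w,y} lo={s,w,y}
  b2 li={s,w,y} lo={g,s,w,y}
  b3 li={s,w,y} lo={g,s,w,y}
  b4 li={g,s,y} lo={g,s,w,y}
  b5 li={g,s,w,y} lo={g,s,w,y}
  b6 li={g,s,w,y} lo={g,s,w,y}
  b7 li={s,w,y} lo={g,s,w,y}
  b8 li={g,s,w,y} lo={g,y}
  b9 li={g,y} lo=∅

live-out(b0) = ["s", "w", "y"]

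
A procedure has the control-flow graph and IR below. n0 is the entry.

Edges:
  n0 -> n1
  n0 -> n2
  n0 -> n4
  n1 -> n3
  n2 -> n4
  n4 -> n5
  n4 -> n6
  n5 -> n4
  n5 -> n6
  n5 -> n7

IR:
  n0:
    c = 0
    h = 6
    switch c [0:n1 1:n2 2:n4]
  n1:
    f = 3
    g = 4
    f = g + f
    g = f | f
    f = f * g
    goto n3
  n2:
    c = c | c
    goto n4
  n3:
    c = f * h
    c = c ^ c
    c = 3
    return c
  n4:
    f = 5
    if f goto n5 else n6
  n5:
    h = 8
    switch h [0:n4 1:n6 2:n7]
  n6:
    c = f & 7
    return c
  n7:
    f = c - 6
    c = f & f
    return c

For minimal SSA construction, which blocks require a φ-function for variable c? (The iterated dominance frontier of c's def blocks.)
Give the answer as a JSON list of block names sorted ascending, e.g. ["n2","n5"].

idom tree: n1←n0 n2←n0 n3←n1 n4←n0 n5←n4 n6←n4 n7←n5
Dom∩ at merges:
  n4: preds {n0,n2,n5}: {n0} ∩ {n0,n2} ∩ {n0,n4,n5} = {n0}; idom=n0
  n6: preds {n4,n5}: {n0,n4} ∩ {n0,n4,n5} = {n0,n4}; idom=n4

DF derivation:
  join n4 pred n0: · stop@n0
  join n4 pred n2: n2 stop@n0
  join n4 pred n5: n5→n4 stop@n0
  join n6 pred n4: · stop@n4
  join n6 pred n5: n5 stop@n4
  n0 → ∅
  n1 → ∅
  n2 → {n4}
  n3 → ∅
  n4 → {n4}
  n5 → {n4,n6}
  n6 → ∅
  n7 → ∅

φ for c: defs {n0,n2,n3,n6,n7}
  DF⁺ = {n4}

Answer: ["n4"]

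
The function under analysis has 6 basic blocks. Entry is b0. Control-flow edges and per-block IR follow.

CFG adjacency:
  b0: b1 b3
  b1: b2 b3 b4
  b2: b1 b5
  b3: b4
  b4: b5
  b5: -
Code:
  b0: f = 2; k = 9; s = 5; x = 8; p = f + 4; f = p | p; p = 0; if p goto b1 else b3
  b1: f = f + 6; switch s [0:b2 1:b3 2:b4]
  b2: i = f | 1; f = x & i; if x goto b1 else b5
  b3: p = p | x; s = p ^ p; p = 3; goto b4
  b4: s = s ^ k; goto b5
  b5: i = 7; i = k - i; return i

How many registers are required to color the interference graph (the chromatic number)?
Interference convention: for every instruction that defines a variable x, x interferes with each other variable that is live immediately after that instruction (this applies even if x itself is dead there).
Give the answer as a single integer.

Answer: 5

Working:
def/use:
  b0: def={f,k,p,s,x} ue=∅
  b1: def={f} ue={f,s}
  b2: def={f,i} ue={f,x}
  b3: def={p,s} ue={p,x}
  b4: def={s} ue={k,s}
  b5: def={i} ue={k}

Liveness:
  b0 li=∅ lo={f,k,p,s,x}
  b1 li={f,k,p,s,x} lo={f,k,p,s,x}
  b2 li={f,k,p,s,x} lo={f,k,p,s,x}
  b3 li={k,p,x} lo={k,s}
  b4 li={k,s} lo={k}
  b5 li={k} lo=∅

Interfere edges:
  f↔{k,p,s,x}
  i↔{k,p,s,x}
  k↔{f,i,p,s,x}
  p↔{f,i,k,s,x}
  s↔{f,i,k,p,x}
  x↔{f,i,k,p,s}

Colouring:
  lower bound: {f,k,p,s,x} mutually conflict ⇒ χ ≥ 5
  assign f→R4 i→R4 k→R0 p→R1 s→R2 x→R3 — no edge inside a register ⇒ χ ≤ 5
  χ = 5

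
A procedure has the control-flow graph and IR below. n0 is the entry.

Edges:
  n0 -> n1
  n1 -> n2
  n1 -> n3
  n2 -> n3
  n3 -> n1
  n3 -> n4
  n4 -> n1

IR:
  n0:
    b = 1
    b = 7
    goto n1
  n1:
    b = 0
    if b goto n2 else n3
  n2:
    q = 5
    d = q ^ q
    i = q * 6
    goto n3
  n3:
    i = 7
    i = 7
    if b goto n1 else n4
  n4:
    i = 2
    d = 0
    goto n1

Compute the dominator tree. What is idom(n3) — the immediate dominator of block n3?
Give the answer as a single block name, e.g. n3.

idom tree: n1←n0 n2←n1 n3←n1 n4←n3
Join-block Dom:
  n1: preds {n0,n3,n4}: {n0} ∩ {n0,n1,n3} ∩ {n0,n1,n3,n4} = {n0}; idom=n0
  n3: preds {n1,n2}: {n0,n1} ∩ {n0,n1,n2} = {n0,n1}; idom=n1

idom(n3) = n1

Answer: n1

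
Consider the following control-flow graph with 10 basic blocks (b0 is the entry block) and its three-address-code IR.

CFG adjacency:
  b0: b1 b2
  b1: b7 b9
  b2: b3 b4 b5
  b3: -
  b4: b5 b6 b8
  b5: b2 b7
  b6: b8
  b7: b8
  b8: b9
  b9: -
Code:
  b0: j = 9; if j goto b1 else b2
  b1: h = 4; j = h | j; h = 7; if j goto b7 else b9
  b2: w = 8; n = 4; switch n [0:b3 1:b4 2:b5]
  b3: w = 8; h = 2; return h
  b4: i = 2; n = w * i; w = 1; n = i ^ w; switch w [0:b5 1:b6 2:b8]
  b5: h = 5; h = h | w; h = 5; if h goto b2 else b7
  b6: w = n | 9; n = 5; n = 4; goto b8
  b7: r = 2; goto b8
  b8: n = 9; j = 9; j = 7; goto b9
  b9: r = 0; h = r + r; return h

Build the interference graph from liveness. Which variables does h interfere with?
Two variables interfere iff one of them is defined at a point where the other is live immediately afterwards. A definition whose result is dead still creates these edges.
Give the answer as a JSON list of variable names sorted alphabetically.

Answer: ["j", "w"]

Analysis:
Block summaries:
  b0 def {j} use ∅
  b1 def {h,j} use {j}
  b2 def {n,w} use ∅
  b3 def {h,w} use ∅
  b4 def {i,n,w} use {w}
  b5 def {h} use {w}
  b6 def {n,w} use {n}
  b7 def {r} use ∅
  b8 def {j,n} use ∅
  b9 def {h,r} use ∅

Backward fixpoint:
  live b0: ∅→{j}
  live b1: {j}→∅
  live b2: ∅→{w}
  live b3: ∅→∅
  live b4: {w}→{n,w}
  live b5: {w}→∅
  live b6: {n}→∅
  live b7: ∅→∅
  live b8: ∅→∅
  live b9: ∅→∅

Interfere edges:
  h: {j,w}
  i: {n,w}
  j: {h}
  n: {i,w}
  r: ∅
  w: {h,i,n}

N(h) = ["j", "w"]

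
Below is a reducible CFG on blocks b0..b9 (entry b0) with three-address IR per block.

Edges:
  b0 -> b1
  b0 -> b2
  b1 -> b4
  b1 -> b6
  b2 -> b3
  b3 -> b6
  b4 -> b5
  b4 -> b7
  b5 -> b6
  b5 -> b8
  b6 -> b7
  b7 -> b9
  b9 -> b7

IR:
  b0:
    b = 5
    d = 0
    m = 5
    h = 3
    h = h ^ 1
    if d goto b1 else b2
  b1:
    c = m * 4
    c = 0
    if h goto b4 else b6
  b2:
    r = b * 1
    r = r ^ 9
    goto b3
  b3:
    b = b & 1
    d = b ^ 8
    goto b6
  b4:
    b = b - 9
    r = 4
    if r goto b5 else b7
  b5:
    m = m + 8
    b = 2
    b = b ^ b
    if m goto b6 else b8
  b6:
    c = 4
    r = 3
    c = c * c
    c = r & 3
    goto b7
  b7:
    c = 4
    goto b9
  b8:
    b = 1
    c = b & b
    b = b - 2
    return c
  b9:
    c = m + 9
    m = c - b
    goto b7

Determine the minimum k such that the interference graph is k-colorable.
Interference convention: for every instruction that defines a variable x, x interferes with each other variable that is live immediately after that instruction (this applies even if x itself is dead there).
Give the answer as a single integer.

Block summaries:
  b0: def={b,d,h,m} ue=∅
  b1: def={c} ue={h,m}
  b2: def={r} ue={b}
  b3: def={b,d} ue={b}
  b4: def={b,r} ue={b}
  b5: def={b,m} ue={m}
  b6: def={c,r} ue=∅
  b7: def={c} ue=∅
  b8: def={b,c} ue=∅
  b9: def={c,m} ue={b,m}

Backward fixpoint:
  b0: in=∅ out={b,h,m}
  b1: in={b,h,m} out={b,m}
  b2: in={b,m} out={b,m}
  b3: in={b,m} out={b,m}
  b4: in={b,m} out={b,m}
  b5: in={m} out={b,m}
  b6: in={b,m} out={b,m}
  b7: in={b,m} out={b,m}
  b8: in=∅ out=∅
  b9: in={b,m} out={b,m}

Conflict graph:
  b — {c,d,h,m,r}
  c — {b,h,m,r}
  d — {b,h,m}
  h — {b,c,d,m}
  m — {b,c,d,h,r}
  r — {b,c,m}

Colouring:
  clique {b,c,h,m} ⇒ need ≥ 4
  assign b→r0 c→r2 d→r2 h→r3 m→r1 r→r3 — no edge inside a register ⇒ χ ≤ 4
  χ = 4

Answer: 4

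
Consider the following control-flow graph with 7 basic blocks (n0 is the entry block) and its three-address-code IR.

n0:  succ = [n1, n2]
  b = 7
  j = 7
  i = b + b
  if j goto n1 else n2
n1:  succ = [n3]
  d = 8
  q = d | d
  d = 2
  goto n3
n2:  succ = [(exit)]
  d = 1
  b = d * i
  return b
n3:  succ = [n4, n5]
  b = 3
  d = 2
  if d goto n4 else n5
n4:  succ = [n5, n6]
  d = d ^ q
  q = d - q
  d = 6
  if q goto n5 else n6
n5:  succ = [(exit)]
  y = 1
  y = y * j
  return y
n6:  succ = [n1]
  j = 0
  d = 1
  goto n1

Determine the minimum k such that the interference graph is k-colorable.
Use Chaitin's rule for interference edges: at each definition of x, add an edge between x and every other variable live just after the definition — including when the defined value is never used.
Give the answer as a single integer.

Answer: 3

Working:
Per-block:
  n0: {b,i,j} / ∅
  n1: {d,q} / ∅
  n2: {b,d} / {i}
  n3: {b,d} / ∅
  n4: {d,q} / {d,q}
  n5: {y} / {j}
  n6: {d,j} / ∅

Live sets:
  live n0: ∅→{i,j}
  live n1: {j}→{j,q}
  live n2: {i}→∅
  live n3: {j,q}→{d,j,q}
  live n4: {d,j,q}→{j}
  live n5: {j}→∅
  live n6: ∅→{j}

Interfere edges:
  b — {j,q}
  d — {i,j,q}
  i — {d,j}
  j — {b,d,i,q,y}
  q — {b,d,j}
  y — {j}

Registers:
  {b,j,q} pairwise interfere (3-clique) ⇒ χ ≥ 3
  3-colouring: R0={j}  R1={b,d,y}  R2={i,q}
  χ = 3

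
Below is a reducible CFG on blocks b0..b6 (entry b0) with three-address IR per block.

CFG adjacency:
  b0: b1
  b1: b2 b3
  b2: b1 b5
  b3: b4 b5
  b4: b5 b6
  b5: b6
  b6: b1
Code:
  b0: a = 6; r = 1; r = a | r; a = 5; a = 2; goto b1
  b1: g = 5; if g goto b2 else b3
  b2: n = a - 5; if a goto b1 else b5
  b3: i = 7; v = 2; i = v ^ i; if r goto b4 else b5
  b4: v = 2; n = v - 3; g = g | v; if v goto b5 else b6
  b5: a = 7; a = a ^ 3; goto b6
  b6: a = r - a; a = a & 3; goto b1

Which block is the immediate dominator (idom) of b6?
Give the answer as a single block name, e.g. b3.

idom tree: b1←b0 b2←b1 b3←b1 b4←b3 b5←b1 b6←b1
Join-block Dom:
  b1: preds {b0,b2,b6}: {b0} ∩ {b0,b1,b2} ∩ {b0,b1,b6} = {b0}; idom=b0
  b5: preds {b2,b3,b4}: {b0,b1,b2} ∩ {b0,b1,b3} ∩ {b0,b1,b3,b4} = {b0,b1}; idom=b1
  b6: preds {b4,b5}: {b0,b1,b3,b4} ∩ {b0,b1,b5} = {b0,b1}; idom=b1

idom(b6) = b1

Answer: b1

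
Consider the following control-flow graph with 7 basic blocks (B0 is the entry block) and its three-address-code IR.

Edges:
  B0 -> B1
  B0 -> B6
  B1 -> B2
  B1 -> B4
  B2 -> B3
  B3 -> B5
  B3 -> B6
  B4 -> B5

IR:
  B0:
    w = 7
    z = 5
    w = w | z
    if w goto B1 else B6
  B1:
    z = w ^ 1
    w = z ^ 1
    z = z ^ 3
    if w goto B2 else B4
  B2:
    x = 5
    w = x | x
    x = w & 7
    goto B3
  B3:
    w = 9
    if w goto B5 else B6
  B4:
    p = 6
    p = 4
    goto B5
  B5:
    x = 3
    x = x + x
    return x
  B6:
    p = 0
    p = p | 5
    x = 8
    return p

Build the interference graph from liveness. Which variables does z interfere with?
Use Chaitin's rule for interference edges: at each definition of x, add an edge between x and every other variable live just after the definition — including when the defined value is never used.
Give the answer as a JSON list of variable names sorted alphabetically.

Answer: ["w"]

Derivation:
Per-block:
  B0 def {w,z} use ∅
  B1 def {w,z} use {w}
  B2 def {w,x} use ∅
  B3 def {w} use ∅
  B4 def {p} use ∅
  B5 def {x} use ∅
  B6 def {p,x} use ∅

Live sets:
  live B0: ∅→{w}
  live B1: {w}→∅
  live B2: ∅→∅
  live B3: ∅→∅
  live B4: ∅→∅
  live B5: ∅→∅
  live B6: ∅→∅

Interfere edges:
  p↔{x}
  w↔{z}
  x↔{p}
  z↔{w}

N(z) = ["w"]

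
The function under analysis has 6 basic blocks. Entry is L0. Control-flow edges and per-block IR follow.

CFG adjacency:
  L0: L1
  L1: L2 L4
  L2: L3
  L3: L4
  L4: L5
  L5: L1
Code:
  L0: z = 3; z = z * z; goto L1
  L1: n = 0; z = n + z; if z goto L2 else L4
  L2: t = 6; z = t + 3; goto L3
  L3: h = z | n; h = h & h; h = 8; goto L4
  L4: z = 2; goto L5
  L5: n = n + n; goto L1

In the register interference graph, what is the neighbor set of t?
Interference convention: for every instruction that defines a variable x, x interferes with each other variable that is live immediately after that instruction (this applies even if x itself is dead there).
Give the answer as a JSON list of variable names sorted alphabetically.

Answer: ["n"]

Analysis:
Per-block:
  L0 def {z} use ∅
  L1 def {n,z} use {z}
  L2 def {t,z} use ∅
  L3 def {h} use {n,z}
  L4 def {z} use ∅
  L5 def {n} use {n}

Backward fixpoint:
  L0: in=∅ out={z}
  L1: in={z} out={n}
  L2: in={n} out={n,z}
  L3: in={n,z} out={n}
  L4: in={n} out={n,z}
  L5: in={n,z} out={z}

Interfere edges:
  h↔{n}
  n↔{h,t,z}
  t↔{n}
  z↔{n}

N(t) = ["n"]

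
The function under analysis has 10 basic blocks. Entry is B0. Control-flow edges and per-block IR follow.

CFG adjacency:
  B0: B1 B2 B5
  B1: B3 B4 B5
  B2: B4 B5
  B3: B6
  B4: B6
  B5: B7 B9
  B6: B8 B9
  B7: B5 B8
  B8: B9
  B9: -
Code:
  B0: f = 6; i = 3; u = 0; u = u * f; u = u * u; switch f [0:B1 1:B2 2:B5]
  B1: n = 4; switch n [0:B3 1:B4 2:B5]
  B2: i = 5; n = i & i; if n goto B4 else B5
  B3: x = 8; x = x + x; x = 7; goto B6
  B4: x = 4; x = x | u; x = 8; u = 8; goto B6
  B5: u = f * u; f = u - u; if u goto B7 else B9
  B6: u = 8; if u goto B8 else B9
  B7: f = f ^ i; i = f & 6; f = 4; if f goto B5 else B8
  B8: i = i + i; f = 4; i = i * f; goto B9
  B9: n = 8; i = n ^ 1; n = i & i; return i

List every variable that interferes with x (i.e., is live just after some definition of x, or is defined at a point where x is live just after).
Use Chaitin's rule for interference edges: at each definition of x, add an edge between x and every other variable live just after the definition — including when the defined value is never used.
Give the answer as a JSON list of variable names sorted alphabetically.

Block summaries:
  B0: def={f,i,u} ue=∅
  B1: def={n} ue=∅
  B2: def={i,n} ue=∅
  B3: def={x} ue=∅
  B4: def={u,x} ue={u}
  B5: def={f,u} ue={f,u}
  B6: def={u} ue=∅
  B7: def={f,i} ue={f,i}
  B8: def={f,i} ue={i}
  B9: def={i,n} ue=∅

Backward fixpoint:
  B0: in=∅ out={f,i,u}
  B1: in={f,i,u} out={f,i,u}
  B2: in={f,u} out={f,i,u}
  B3: in={i} out={i}
  B4: in={i,u} out={i}
  B5: in={f,i,u} out={f,i,u}
  B6: in={i} out={i}
  B7: in={f,i,u} out={f,i,u}
  B8: in={i} out=∅
  B9: in=∅ out=∅

Interfere edges:
  f↔{i,n,u}
  i↔{f,n,u,x}
  n↔{f,i,u}
  u↔{f,i,n,x}
  x↔{i,u}

N(x) = ["i", "u"]

Answer: ["i", "u"]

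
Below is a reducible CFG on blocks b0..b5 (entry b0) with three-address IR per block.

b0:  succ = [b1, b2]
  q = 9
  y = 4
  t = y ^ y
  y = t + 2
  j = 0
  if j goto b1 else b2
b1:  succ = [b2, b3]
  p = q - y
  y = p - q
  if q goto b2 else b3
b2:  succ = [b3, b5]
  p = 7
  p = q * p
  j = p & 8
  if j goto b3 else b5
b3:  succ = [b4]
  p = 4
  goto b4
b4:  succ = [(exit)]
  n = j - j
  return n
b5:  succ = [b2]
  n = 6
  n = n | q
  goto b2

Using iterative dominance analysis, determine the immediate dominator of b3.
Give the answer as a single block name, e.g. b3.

idom tree: b1←b0 b2←b0 b3←b0 b4←b3 b5←b2
Dom∩ at merges:
  b2: preds {b0,b1,b5}: {b0} ∩ {b0,b1} ∩ {b0,b2,b5} = {b0}; idom=b0
  b3: preds {b1,b2}: {b0,b1} ∩ {b0,b2} = {b0}; idom=b0

idom(b3) = b0

Answer: b0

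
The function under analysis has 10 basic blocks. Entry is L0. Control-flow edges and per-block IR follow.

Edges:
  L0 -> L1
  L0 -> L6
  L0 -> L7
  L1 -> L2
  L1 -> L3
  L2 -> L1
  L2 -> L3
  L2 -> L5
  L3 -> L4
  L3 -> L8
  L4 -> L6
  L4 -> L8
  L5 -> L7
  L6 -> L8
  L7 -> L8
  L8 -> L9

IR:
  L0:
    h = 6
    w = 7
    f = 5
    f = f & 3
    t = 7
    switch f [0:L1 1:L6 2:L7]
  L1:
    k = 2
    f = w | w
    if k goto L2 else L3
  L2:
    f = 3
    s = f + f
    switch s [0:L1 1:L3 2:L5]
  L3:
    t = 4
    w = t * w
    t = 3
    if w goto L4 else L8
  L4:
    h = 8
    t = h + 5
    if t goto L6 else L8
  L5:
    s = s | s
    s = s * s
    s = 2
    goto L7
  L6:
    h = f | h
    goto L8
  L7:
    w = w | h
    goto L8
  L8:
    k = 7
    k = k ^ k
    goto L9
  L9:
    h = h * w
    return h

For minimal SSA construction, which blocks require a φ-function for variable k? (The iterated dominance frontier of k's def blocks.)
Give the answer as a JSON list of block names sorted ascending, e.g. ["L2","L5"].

Answer: ["L1", "L6", "L7", "L8"]

Analysis:
idom tree: L1←L0 L2←L1 L3←L1 L4←L3 L5←L2 L6←L0 L7←L0 L8←L0 L9←L8
Dom∩ at merges:
  L1: preds {L0,L2}: {L0} ∩ {L0,L1,L2} = {L0}; idom=L0
  L3: preds {L1,L2}: {L0,L1} ∩ {L0,L1,L2} = {L0,L1}; idom=L1
  L6: preds {L0,L4}: {L0} ∩ {L0,L1,L3,L4} = {L0}; idom=L0
  L7: preds {L0,L5}: {L0} ∩ {L0,L1,L2,L5} = {L0}; idom=L0
  L8: preds {L3,L4,L6,L7}: {L0,L1,L3} ∩ {L0,L1,L3,L4} ∩ {L0,L6} ∩ {L0,L7} = {L0}; idom=L0

DF walk-up:
  join L1 pred L0: · stop@L0
  join L1 pred L2: L2→L1 stop@L0
  join L3 pred L1: · stop@L1
  join L3 pred L2: L2 stop@L1
  join L6 pred L0: · stop@L0
  join L6 pred L4: L4→L3→L1 stop@L0
  join L7 pred L0: · stop@L0
  join L7 pred L5: L5→L2→L1 stop@L0
  join L8 pred L3: L3→L1 stop@L0
  join L8 pred L4: L4→L3→L1 stop@L0
  join L8 pred L6: L6 stop@L0
  join L8 pred L7: L7 stop@L0
  L0 → ∅
  L1 → {L1,L6,L7,L8}
  L2 → {L1,L3,L7}
  L3 → {L6,L8}
  L4 → {L6,L8}
  L5 → {L7}
  L6 → {L8}
  L7 → {L8}
  L8 → ∅
  L9 → ∅

φ for k: defs {L1,L8}
  DF⁺ = {L1,L6,L7,L8}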